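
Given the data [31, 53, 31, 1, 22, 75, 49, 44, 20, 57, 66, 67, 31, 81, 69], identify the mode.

31

Step 1: Count the frequency of each value:
  1: appears 1 time(s)
  20: appears 1 time(s)
  22: appears 1 time(s)
  31: appears 3 time(s)
  44: appears 1 time(s)
  49: appears 1 time(s)
  53: appears 1 time(s)
  57: appears 1 time(s)
  66: appears 1 time(s)
  67: appears 1 time(s)
  69: appears 1 time(s)
  75: appears 1 time(s)
  81: appears 1 time(s)
Step 2: The value 31 appears most frequently (3 times).
Step 3: Mode = 31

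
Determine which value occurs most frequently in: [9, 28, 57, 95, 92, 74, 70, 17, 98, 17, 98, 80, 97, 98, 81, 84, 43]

98

Step 1: Count the frequency of each value:
  9: appears 1 time(s)
  17: appears 2 time(s)
  28: appears 1 time(s)
  43: appears 1 time(s)
  57: appears 1 time(s)
  70: appears 1 time(s)
  74: appears 1 time(s)
  80: appears 1 time(s)
  81: appears 1 time(s)
  84: appears 1 time(s)
  92: appears 1 time(s)
  95: appears 1 time(s)
  97: appears 1 time(s)
  98: appears 3 time(s)
Step 2: The value 98 appears most frequently (3 times).
Step 3: Mode = 98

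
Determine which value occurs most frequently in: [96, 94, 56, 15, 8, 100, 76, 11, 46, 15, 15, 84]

15

Step 1: Count the frequency of each value:
  8: appears 1 time(s)
  11: appears 1 time(s)
  15: appears 3 time(s)
  46: appears 1 time(s)
  56: appears 1 time(s)
  76: appears 1 time(s)
  84: appears 1 time(s)
  94: appears 1 time(s)
  96: appears 1 time(s)
  100: appears 1 time(s)
Step 2: The value 15 appears most frequently (3 times).
Step 3: Mode = 15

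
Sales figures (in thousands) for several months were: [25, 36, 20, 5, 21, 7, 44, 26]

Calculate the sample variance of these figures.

173.7143

Step 1: Compute the mean: (25 + 36 + 20 + 5 + 21 + 7 + 44 + 26) / 8 = 23
Step 2: Compute squared deviations from the mean:
  (25 - 23)^2 = 4
  (36 - 23)^2 = 169
  (20 - 23)^2 = 9
  (5 - 23)^2 = 324
  (21 - 23)^2 = 4
  (7 - 23)^2 = 256
  (44 - 23)^2 = 441
  (26 - 23)^2 = 9
Step 3: Sum of squared deviations = 1216
Step 4: Sample variance = 1216 / 7 = 173.7143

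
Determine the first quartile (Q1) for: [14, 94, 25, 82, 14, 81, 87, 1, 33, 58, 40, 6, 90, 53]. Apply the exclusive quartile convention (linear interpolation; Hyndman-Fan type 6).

14

Step 1: Sort the data: [1, 6, 14, 14, 25, 33, 40, 53, 58, 81, 82, 87, 90, 94]
Step 2: n = 14
Step 3: Using the exclusive quartile method:
  Q1 = 14
  Q2 (median) = 46.5
  Q3 = 83.25
  IQR = Q3 - Q1 = 83.25 - 14 = 69.25
Step 4: Q1 = 14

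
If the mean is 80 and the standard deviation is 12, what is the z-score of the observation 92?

1

Step 1: Recall the z-score formula: z = (x - mu) / sigma
Step 2: Substitute values: z = (92 - 80) / 12
Step 3: z = 12 / 12 = 1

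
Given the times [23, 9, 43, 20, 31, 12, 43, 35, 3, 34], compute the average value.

25.3

Step 1: Sum all values: 23 + 9 + 43 + 20 + 31 + 12 + 43 + 35 + 3 + 34 = 253
Step 2: Count the number of values: n = 10
Step 3: Mean = sum / n = 253 / 10 = 25.3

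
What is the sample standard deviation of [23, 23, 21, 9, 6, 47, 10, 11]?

13.2746

Step 1: Compute the mean: 18.75
Step 2: Sum of squared deviations from the mean: 1233.5
Step 3: Sample variance = 1233.5 / 7 = 176.2143
Step 4: Standard deviation = sqrt(176.2143) = 13.2746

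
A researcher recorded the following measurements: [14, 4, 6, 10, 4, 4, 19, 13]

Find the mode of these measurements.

4

Step 1: Count the frequency of each value:
  4: appears 3 time(s)
  6: appears 1 time(s)
  10: appears 1 time(s)
  13: appears 1 time(s)
  14: appears 1 time(s)
  19: appears 1 time(s)
Step 2: The value 4 appears most frequently (3 times).
Step 3: Mode = 4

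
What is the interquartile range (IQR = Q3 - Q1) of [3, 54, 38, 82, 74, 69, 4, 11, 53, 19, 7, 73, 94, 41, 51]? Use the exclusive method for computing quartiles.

62

Step 1: Sort the data: [3, 4, 7, 11, 19, 38, 41, 51, 53, 54, 69, 73, 74, 82, 94]
Step 2: n = 15
Step 3: Using the exclusive quartile method:
  Q1 = 11
  Q2 (median) = 51
  Q3 = 73
  IQR = Q3 - Q1 = 73 - 11 = 62
Step 4: IQR = 62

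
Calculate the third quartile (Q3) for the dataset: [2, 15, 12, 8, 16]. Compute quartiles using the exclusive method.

15.5

Step 1: Sort the data: [2, 8, 12, 15, 16]
Step 2: n = 5
Step 3: Using the exclusive quartile method:
  Q1 = 5
  Q2 (median) = 12
  Q3 = 15.5
  IQR = Q3 - Q1 = 15.5 - 5 = 10.5
Step 4: Q3 = 15.5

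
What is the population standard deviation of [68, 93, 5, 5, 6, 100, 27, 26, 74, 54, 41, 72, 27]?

31.9158

Step 1: Compute the mean: 46
Step 2: Sum of squared deviations from the mean: 13242
Step 3: Population variance = 13242 / 13 = 1018.6154
Step 4: Standard deviation = sqrt(1018.6154) = 31.9158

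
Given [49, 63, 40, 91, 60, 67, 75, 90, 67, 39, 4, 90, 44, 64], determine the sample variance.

574.0275

Step 1: Compute the mean: (49 + 63 + 40 + 91 + 60 + 67 + 75 + 90 + 67 + 39 + 4 + 90 + 44 + 64) / 14 = 60.2143
Step 2: Compute squared deviations from the mean:
  (49 - 60.2143)^2 = 125.7602
  (63 - 60.2143)^2 = 7.7602
  (40 - 60.2143)^2 = 408.6173
  (91 - 60.2143)^2 = 947.7602
  (60 - 60.2143)^2 = 0.0459
  (67 - 60.2143)^2 = 46.0459
  (75 - 60.2143)^2 = 218.6173
  (90 - 60.2143)^2 = 887.1888
  (67 - 60.2143)^2 = 46.0459
  (39 - 60.2143)^2 = 450.0459
  (4 - 60.2143)^2 = 3160.0459
  (90 - 60.2143)^2 = 887.1888
  (44 - 60.2143)^2 = 262.9031
  (64 - 60.2143)^2 = 14.3316
Step 3: Sum of squared deviations = 7462.3571
Step 4: Sample variance = 7462.3571 / 13 = 574.0275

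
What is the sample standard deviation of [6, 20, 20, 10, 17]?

6.3087

Step 1: Compute the mean: 14.6
Step 2: Sum of squared deviations from the mean: 159.2
Step 3: Sample variance = 159.2 / 4 = 39.8
Step 4: Standard deviation = sqrt(39.8) = 6.3087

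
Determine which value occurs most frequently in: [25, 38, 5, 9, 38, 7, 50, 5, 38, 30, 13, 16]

38

Step 1: Count the frequency of each value:
  5: appears 2 time(s)
  7: appears 1 time(s)
  9: appears 1 time(s)
  13: appears 1 time(s)
  16: appears 1 time(s)
  25: appears 1 time(s)
  30: appears 1 time(s)
  38: appears 3 time(s)
  50: appears 1 time(s)
Step 2: The value 38 appears most frequently (3 times).
Step 3: Mode = 38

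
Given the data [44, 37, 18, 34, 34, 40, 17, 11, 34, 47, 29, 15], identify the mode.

34

Step 1: Count the frequency of each value:
  11: appears 1 time(s)
  15: appears 1 time(s)
  17: appears 1 time(s)
  18: appears 1 time(s)
  29: appears 1 time(s)
  34: appears 3 time(s)
  37: appears 1 time(s)
  40: appears 1 time(s)
  44: appears 1 time(s)
  47: appears 1 time(s)
Step 2: The value 34 appears most frequently (3 times).
Step 3: Mode = 34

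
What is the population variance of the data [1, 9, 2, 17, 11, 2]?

34.3333

Step 1: Compute the mean: (1 + 9 + 2 + 17 + 11 + 2) / 6 = 7
Step 2: Compute squared deviations from the mean:
  (1 - 7)^2 = 36
  (9 - 7)^2 = 4
  (2 - 7)^2 = 25
  (17 - 7)^2 = 100
  (11 - 7)^2 = 16
  (2 - 7)^2 = 25
Step 3: Sum of squared deviations = 206
Step 4: Population variance = 206 / 6 = 34.3333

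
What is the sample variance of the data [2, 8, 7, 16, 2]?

33

Step 1: Compute the mean: (2 + 8 + 7 + 16 + 2) / 5 = 7
Step 2: Compute squared deviations from the mean:
  (2 - 7)^2 = 25
  (8 - 7)^2 = 1
  (7 - 7)^2 = 0
  (16 - 7)^2 = 81
  (2 - 7)^2 = 25
Step 3: Sum of squared deviations = 132
Step 4: Sample variance = 132 / 4 = 33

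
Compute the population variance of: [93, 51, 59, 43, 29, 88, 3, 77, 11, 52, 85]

854.562

Step 1: Compute the mean: (93 + 51 + 59 + 43 + 29 + 88 + 3 + 77 + 11 + 52 + 85) / 11 = 53.7273
Step 2: Compute squared deviations from the mean:
  (93 - 53.7273)^2 = 1542.3471
  (51 - 53.7273)^2 = 7.438
  (59 - 53.7273)^2 = 27.8017
  (43 - 53.7273)^2 = 115.0744
  (29 - 53.7273)^2 = 611.438
  (88 - 53.7273)^2 = 1174.6198
  (3 - 53.7273)^2 = 2573.2562
  (77 - 53.7273)^2 = 541.6198
  (11 - 53.7273)^2 = 1825.6198
  (52 - 53.7273)^2 = 2.9835
  (85 - 53.7273)^2 = 977.9835
Step 3: Sum of squared deviations = 9400.1818
Step 4: Population variance = 9400.1818 / 11 = 854.562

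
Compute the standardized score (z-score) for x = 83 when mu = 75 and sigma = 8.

1

Step 1: Recall the z-score formula: z = (x - mu) / sigma
Step 2: Substitute values: z = (83 - 75) / 8
Step 3: z = 8 / 8 = 1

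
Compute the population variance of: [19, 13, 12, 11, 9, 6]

15.8889

Step 1: Compute the mean: (19 + 13 + 12 + 11 + 9 + 6) / 6 = 11.6667
Step 2: Compute squared deviations from the mean:
  (19 - 11.6667)^2 = 53.7778
  (13 - 11.6667)^2 = 1.7778
  (12 - 11.6667)^2 = 0.1111
  (11 - 11.6667)^2 = 0.4444
  (9 - 11.6667)^2 = 7.1111
  (6 - 11.6667)^2 = 32.1111
Step 3: Sum of squared deviations = 95.3333
Step 4: Population variance = 95.3333 / 6 = 15.8889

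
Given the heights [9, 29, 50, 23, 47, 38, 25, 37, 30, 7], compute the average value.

29.5

Step 1: Sum all values: 9 + 29 + 50 + 23 + 47 + 38 + 25 + 37 + 30 + 7 = 295
Step 2: Count the number of values: n = 10
Step 3: Mean = sum / n = 295 / 10 = 29.5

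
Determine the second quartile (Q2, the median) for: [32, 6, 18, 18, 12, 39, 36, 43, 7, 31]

24.5

Step 1: Sort the data: [6, 7, 12, 18, 18, 31, 32, 36, 39, 43]
Step 2: n = 10
Step 3: Q2 is the median. Since n is even, it is the average of the values at positions 5 and 6:
  Q2 = (18 + 31) / 2 = 24.5
Step 4: Q2 = 24.5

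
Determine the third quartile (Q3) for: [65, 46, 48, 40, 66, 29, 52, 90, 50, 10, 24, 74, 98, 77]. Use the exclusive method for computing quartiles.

74.75

Step 1: Sort the data: [10, 24, 29, 40, 46, 48, 50, 52, 65, 66, 74, 77, 90, 98]
Step 2: n = 14
Step 3: Using the exclusive quartile method:
  Q1 = 37.25
  Q2 (median) = 51
  Q3 = 74.75
  IQR = Q3 - Q1 = 74.75 - 37.25 = 37.5
Step 4: Q3 = 74.75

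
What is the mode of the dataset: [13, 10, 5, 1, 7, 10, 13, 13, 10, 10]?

10

Step 1: Count the frequency of each value:
  1: appears 1 time(s)
  5: appears 1 time(s)
  7: appears 1 time(s)
  10: appears 4 time(s)
  13: appears 3 time(s)
Step 2: The value 10 appears most frequently (4 times).
Step 3: Mode = 10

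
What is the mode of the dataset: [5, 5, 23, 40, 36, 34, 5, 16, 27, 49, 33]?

5

Step 1: Count the frequency of each value:
  5: appears 3 time(s)
  16: appears 1 time(s)
  23: appears 1 time(s)
  27: appears 1 time(s)
  33: appears 1 time(s)
  34: appears 1 time(s)
  36: appears 1 time(s)
  40: appears 1 time(s)
  49: appears 1 time(s)
Step 2: The value 5 appears most frequently (3 times).
Step 3: Mode = 5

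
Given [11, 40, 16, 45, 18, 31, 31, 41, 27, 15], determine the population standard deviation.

11.4913

Step 1: Compute the mean: 27.5
Step 2: Sum of squared deviations from the mean: 1320.5
Step 3: Population variance = 1320.5 / 10 = 132.05
Step 4: Standard deviation = sqrt(132.05) = 11.4913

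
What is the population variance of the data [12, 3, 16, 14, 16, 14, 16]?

18.5714

Step 1: Compute the mean: (12 + 3 + 16 + 14 + 16 + 14 + 16) / 7 = 13
Step 2: Compute squared deviations from the mean:
  (12 - 13)^2 = 1
  (3 - 13)^2 = 100
  (16 - 13)^2 = 9
  (14 - 13)^2 = 1
  (16 - 13)^2 = 9
  (14 - 13)^2 = 1
  (16 - 13)^2 = 9
Step 3: Sum of squared deviations = 130
Step 4: Population variance = 130 / 7 = 18.5714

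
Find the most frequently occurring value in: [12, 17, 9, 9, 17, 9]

9

Step 1: Count the frequency of each value:
  9: appears 3 time(s)
  12: appears 1 time(s)
  17: appears 2 time(s)
Step 2: The value 9 appears most frequently (3 times).
Step 3: Mode = 9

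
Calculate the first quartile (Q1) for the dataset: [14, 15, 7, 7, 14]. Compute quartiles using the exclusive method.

7

Step 1: Sort the data: [7, 7, 14, 14, 15]
Step 2: n = 5
Step 3: Using the exclusive quartile method:
  Q1 = 7
  Q2 (median) = 14
  Q3 = 14.5
  IQR = Q3 - Q1 = 14.5 - 7 = 7.5
Step 4: Q1 = 7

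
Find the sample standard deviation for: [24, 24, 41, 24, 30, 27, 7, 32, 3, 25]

11.1957

Step 1: Compute the mean: 23.7
Step 2: Sum of squared deviations from the mean: 1128.1
Step 3: Sample variance = 1128.1 / 9 = 125.3444
Step 4: Standard deviation = sqrt(125.3444) = 11.1957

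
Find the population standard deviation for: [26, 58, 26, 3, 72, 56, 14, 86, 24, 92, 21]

29.1497

Step 1: Compute the mean: 43.4545
Step 2: Sum of squared deviations from the mean: 9346.7273
Step 3: Population variance = 9346.7273 / 11 = 849.7025
Step 4: Standard deviation = sqrt(849.7025) = 29.1497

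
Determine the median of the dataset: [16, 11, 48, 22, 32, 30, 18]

22

Step 1: Sort the data in ascending order: [11, 16, 18, 22, 30, 32, 48]
Step 2: The number of values is n = 7.
Step 3: Since n is odd, the median is the middle value at position 4: 22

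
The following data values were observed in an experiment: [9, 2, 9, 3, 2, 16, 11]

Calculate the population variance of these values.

24.2449

Step 1: Compute the mean: (9 + 2 + 9 + 3 + 2 + 16 + 11) / 7 = 7.4286
Step 2: Compute squared deviations from the mean:
  (9 - 7.4286)^2 = 2.4694
  (2 - 7.4286)^2 = 29.4694
  (9 - 7.4286)^2 = 2.4694
  (3 - 7.4286)^2 = 19.6122
  (2 - 7.4286)^2 = 29.4694
  (16 - 7.4286)^2 = 73.4694
  (11 - 7.4286)^2 = 12.7551
Step 3: Sum of squared deviations = 169.7143
Step 4: Population variance = 169.7143 / 7 = 24.2449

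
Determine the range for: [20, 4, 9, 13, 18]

16

Step 1: Identify the maximum value: max = 20
Step 2: Identify the minimum value: min = 4
Step 3: Range = max - min = 20 - 4 = 16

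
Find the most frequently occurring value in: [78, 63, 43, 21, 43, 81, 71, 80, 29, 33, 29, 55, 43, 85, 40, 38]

43

Step 1: Count the frequency of each value:
  21: appears 1 time(s)
  29: appears 2 time(s)
  33: appears 1 time(s)
  38: appears 1 time(s)
  40: appears 1 time(s)
  43: appears 3 time(s)
  55: appears 1 time(s)
  63: appears 1 time(s)
  71: appears 1 time(s)
  78: appears 1 time(s)
  80: appears 1 time(s)
  81: appears 1 time(s)
  85: appears 1 time(s)
Step 2: The value 43 appears most frequently (3 times).
Step 3: Mode = 43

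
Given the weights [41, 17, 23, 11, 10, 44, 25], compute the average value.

24.4286

Step 1: Sum all values: 41 + 17 + 23 + 11 + 10 + 44 + 25 = 171
Step 2: Count the number of values: n = 7
Step 3: Mean = sum / n = 171 / 7 = 24.4286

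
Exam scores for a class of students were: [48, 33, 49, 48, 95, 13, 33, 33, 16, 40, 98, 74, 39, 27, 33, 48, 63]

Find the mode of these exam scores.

33

Step 1: Count the frequency of each value:
  13: appears 1 time(s)
  16: appears 1 time(s)
  27: appears 1 time(s)
  33: appears 4 time(s)
  39: appears 1 time(s)
  40: appears 1 time(s)
  48: appears 3 time(s)
  49: appears 1 time(s)
  63: appears 1 time(s)
  74: appears 1 time(s)
  95: appears 1 time(s)
  98: appears 1 time(s)
Step 2: The value 33 appears most frequently (4 times).
Step 3: Mode = 33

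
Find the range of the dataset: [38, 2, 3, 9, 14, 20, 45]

43

Step 1: Identify the maximum value: max = 45
Step 2: Identify the minimum value: min = 2
Step 3: Range = max - min = 45 - 2 = 43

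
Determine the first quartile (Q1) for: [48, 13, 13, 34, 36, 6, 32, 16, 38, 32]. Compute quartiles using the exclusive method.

13

Step 1: Sort the data: [6, 13, 13, 16, 32, 32, 34, 36, 38, 48]
Step 2: n = 10
Step 3: Using the exclusive quartile method:
  Q1 = 13
  Q2 (median) = 32
  Q3 = 36.5
  IQR = Q3 - Q1 = 36.5 - 13 = 23.5
Step 4: Q1 = 13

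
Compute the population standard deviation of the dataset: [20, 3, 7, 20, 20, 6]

7.4312

Step 1: Compute the mean: 12.6667
Step 2: Sum of squared deviations from the mean: 331.3333
Step 3: Population variance = 331.3333 / 6 = 55.2222
Step 4: Standard deviation = sqrt(55.2222) = 7.4312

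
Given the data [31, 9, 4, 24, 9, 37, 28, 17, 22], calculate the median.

22

Step 1: Sort the data in ascending order: [4, 9, 9, 17, 22, 24, 28, 31, 37]
Step 2: The number of values is n = 9.
Step 3: Since n is odd, the median is the middle value at position 5: 22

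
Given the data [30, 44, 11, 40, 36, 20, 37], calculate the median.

36

Step 1: Sort the data in ascending order: [11, 20, 30, 36, 37, 40, 44]
Step 2: The number of values is n = 7.
Step 3: Since n is odd, the median is the middle value at position 4: 36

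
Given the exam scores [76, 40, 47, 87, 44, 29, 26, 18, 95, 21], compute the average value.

48.3

Step 1: Sum all values: 76 + 40 + 47 + 87 + 44 + 29 + 26 + 18 + 95 + 21 = 483
Step 2: Count the number of values: n = 10
Step 3: Mean = sum / n = 483 / 10 = 48.3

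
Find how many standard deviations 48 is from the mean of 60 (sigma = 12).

-1

Step 1: Recall the z-score formula: z = (x - mu) / sigma
Step 2: Substitute values: z = (48 - 60) / 12
Step 3: z = -12 / 12 = -1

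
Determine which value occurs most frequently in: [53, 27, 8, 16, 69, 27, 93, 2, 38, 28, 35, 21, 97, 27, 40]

27

Step 1: Count the frequency of each value:
  2: appears 1 time(s)
  8: appears 1 time(s)
  16: appears 1 time(s)
  21: appears 1 time(s)
  27: appears 3 time(s)
  28: appears 1 time(s)
  35: appears 1 time(s)
  38: appears 1 time(s)
  40: appears 1 time(s)
  53: appears 1 time(s)
  69: appears 1 time(s)
  93: appears 1 time(s)
  97: appears 1 time(s)
Step 2: The value 27 appears most frequently (3 times).
Step 3: Mode = 27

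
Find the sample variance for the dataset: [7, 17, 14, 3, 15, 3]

39.3667

Step 1: Compute the mean: (7 + 17 + 14 + 3 + 15 + 3) / 6 = 9.8333
Step 2: Compute squared deviations from the mean:
  (7 - 9.8333)^2 = 8.0278
  (17 - 9.8333)^2 = 51.3611
  (14 - 9.8333)^2 = 17.3611
  (3 - 9.8333)^2 = 46.6944
  (15 - 9.8333)^2 = 26.6944
  (3 - 9.8333)^2 = 46.6944
Step 3: Sum of squared deviations = 196.8333
Step 4: Sample variance = 196.8333 / 5 = 39.3667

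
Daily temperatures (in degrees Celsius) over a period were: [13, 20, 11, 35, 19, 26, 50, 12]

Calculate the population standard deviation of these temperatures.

12.607

Step 1: Compute the mean: 23.25
Step 2: Sum of squared deviations from the mean: 1271.5
Step 3: Population variance = 1271.5 / 8 = 158.9375
Step 4: Standard deviation = sqrt(158.9375) = 12.607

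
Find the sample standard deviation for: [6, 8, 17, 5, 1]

5.9414

Step 1: Compute the mean: 7.4
Step 2: Sum of squared deviations from the mean: 141.2
Step 3: Sample variance = 141.2 / 4 = 35.3
Step 4: Standard deviation = sqrt(35.3) = 5.9414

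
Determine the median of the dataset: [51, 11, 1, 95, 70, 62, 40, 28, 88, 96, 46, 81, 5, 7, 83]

51

Step 1: Sort the data in ascending order: [1, 5, 7, 11, 28, 40, 46, 51, 62, 70, 81, 83, 88, 95, 96]
Step 2: The number of values is n = 15.
Step 3: Since n is odd, the median is the middle value at position 8: 51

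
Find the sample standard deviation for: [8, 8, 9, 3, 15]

4.2778

Step 1: Compute the mean: 8.6
Step 2: Sum of squared deviations from the mean: 73.2
Step 3: Sample variance = 73.2 / 4 = 18.3
Step 4: Standard deviation = sqrt(18.3) = 4.2778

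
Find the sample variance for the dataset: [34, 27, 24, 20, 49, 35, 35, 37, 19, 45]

100.5

Step 1: Compute the mean: (34 + 27 + 24 + 20 + 49 + 35 + 35 + 37 + 19 + 45) / 10 = 32.5
Step 2: Compute squared deviations from the mean:
  (34 - 32.5)^2 = 2.25
  (27 - 32.5)^2 = 30.25
  (24 - 32.5)^2 = 72.25
  (20 - 32.5)^2 = 156.25
  (49 - 32.5)^2 = 272.25
  (35 - 32.5)^2 = 6.25
  (35 - 32.5)^2 = 6.25
  (37 - 32.5)^2 = 20.25
  (19 - 32.5)^2 = 182.25
  (45 - 32.5)^2 = 156.25
Step 3: Sum of squared deviations = 904.5
Step 4: Sample variance = 904.5 / 9 = 100.5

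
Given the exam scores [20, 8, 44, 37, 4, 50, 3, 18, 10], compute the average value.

21.5556

Step 1: Sum all values: 20 + 8 + 44 + 37 + 4 + 50 + 3 + 18 + 10 = 194
Step 2: Count the number of values: n = 9
Step 3: Mean = sum / n = 194 / 9 = 21.5556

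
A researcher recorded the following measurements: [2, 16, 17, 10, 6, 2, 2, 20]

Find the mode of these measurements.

2

Step 1: Count the frequency of each value:
  2: appears 3 time(s)
  6: appears 1 time(s)
  10: appears 1 time(s)
  16: appears 1 time(s)
  17: appears 1 time(s)
  20: appears 1 time(s)
Step 2: The value 2 appears most frequently (3 times).
Step 3: Mode = 2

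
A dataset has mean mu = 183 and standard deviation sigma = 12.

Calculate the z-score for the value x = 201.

1.5

Step 1: Recall the z-score formula: z = (x - mu) / sigma
Step 2: Substitute values: z = (201 - 183) / 12
Step 3: z = 18 / 12 = 1.5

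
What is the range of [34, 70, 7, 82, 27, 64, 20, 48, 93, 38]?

86

Step 1: Identify the maximum value: max = 93
Step 2: Identify the minimum value: min = 7
Step 3: Range = max - min = 93 - 7 = 86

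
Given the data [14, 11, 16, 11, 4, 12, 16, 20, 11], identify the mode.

11

Step 1: Count the frequency of each value:
  4: appears 1 time(s)
  11: appears 3 time(s)
  12: appears 1 time(s)
  14: appears 1 time(s)
  16: appears 2 time(s)
  20: appears 1 time(s)
Step 2: The value 11 appears most frequently (3 times).
Step 3: Mode = 11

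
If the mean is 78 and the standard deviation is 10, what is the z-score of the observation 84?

0.6

Step 1: Recall the z-score formula: z = (x - mu) / sigma
Step 2: Substitute values: z = (84 - 78) / 10
Step 3: z = 6 / 10 = 0.6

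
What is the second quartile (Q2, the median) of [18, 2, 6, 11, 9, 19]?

10

Step 1: Sort the data: [2, 6, 9, 11, 18, 19]
Step 2: n = 6
Step 3: Q2 is the median. Since n is even, it is the average of the values at positions 3 and 4:
  Q2 = (9 + 11) / 2 = 10
Step 4: Q2 = 10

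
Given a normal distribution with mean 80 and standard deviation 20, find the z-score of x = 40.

-2

Step 1: Recall the z-score formula: z = (x - mu) / sigma
Step 2: Substitute values: z = (40 - 80) / 20
Step 3: z = -40 / 20 = -2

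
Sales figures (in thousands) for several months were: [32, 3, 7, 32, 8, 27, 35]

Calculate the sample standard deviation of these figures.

13.9147

Step 1: Compute the mean: 20.5714
Step 2: Sum of squared deviations from the mean: 1161.7143
Step 3: Sample variance = 1161.7143 / 6 = 193.619
Step 4: Standard deviation = sqrt(193.619) = 13.9147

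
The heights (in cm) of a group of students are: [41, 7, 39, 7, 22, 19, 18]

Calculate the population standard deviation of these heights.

12.6765

Step 1: Compute the mean: 21.8571
Step 2: Sum of squared deviations from the mean: 1124.8571
Step 3: Population variance = 1124.8571 / 7 = 160.6939
Step 4: Standard deviation = sqrt(160.6939) = 12.6765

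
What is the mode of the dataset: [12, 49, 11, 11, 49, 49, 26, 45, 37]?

49

Step 1: Count the frequency of each value:
  11: appears 2 time(s)
  12: appears 1 time(s)
  26: appears 1 time(s)
  37: appears 1 time(s)
  45: appears 1 time(s)
  49: appears 3 time(s)
Step 2: The value 49 appears most frequently (3 times).
Step 3: Mode = 49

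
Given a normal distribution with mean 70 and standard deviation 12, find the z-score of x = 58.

-1

Step 1: Recall the z-score formula: z = (x - mu) / sigma
Step 2: Substitute values: z = (58 - 70) / 12
Step 3: z = -12 / 12 = -1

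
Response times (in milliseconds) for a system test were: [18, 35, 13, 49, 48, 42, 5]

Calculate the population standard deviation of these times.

16.527

Step 1: Compute the mean: 30
Step 2: Sum of squared deviations from the mean: 1912
Step 3: Population variance = 1912 / 7 = 273.1429
Step 4: Standard deviation = sqrt(273.1429) = 16.527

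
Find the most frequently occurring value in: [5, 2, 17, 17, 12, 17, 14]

17

Step 1: Count the frequency of each value:
  2: appears 1 time(s)
  5: appears 1 time(s)
  12: appears 1 time(s)
  14: appears 1 time(s)
  17: appears 3 time(s)
Step 2: The value 17 appears most frequently (3 times).
Step 3: Mode = 17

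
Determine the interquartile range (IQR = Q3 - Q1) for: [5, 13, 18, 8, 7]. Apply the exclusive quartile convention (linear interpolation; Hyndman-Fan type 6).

9.5

Step 1: Sort the data: [5, 7, 8, 13, 18]
Step 2: n = 5
Step 3: Using the exclusive quartile method:
  Q1 = 6
  Q2 (median) = 8
  Q3 = 15.5
  IQR = Q3 - Q1 = 15.5 - 6 = 9.5
Step 4: IQR = 9.5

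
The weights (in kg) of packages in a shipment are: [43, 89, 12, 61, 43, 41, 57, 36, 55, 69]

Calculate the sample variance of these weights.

432.4889

Step 1: Compute the mean: (43 + 89 + 12 + 61 + 43 + 41 + 57 + 36 + 55 + 69) / 10 = 50.6
Step 2: Compute squared deviations from the mean:
  (43 - 50.6)^2 = 57.76
  (89 - 50.6)^2 = 1474.56
  (12 - 50.6)^2 = 1489.96
  (61 - 50.6)^2 = 108.16
  (43 - 50.6)^2 = 57.76
  (41 - 50.6)^2 = 92.16
  (57 - 50.6)^2 = 40.96
  (36 - 50.6)^2 = 213.16
  (55 - 50.6)^2 = 19.36
  (69 - 50.6)^2 = 338.56
Step 3: Sum of squared deviations = 3892.4
Step 4: Sample variance = 3892.4 / 9 = 432.4889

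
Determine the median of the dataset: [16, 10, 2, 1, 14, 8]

9

Step 1: Sort the data in ascending order: [1, 2, 8, 10, 14, 16]
Step 2: The number of values is n = 6.
Step 3: Since n is even, the median is the average of positions 3 and 4:
  Median = (8 + 10) / 2 = 9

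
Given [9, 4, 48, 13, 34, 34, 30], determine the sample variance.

259.2857

Step 1: Compute the mean: (9 + 4 + 48 + 13 + 34 + 34 + 30) / 7 = 24.5714
Step 2: Compute squared deviations from the mean:
  (9 - 24.5714)^2 = 242.4694
  (4 - 24.5714)^2 = 423.1837
  (48 - 24.5714)^2 = 548.898
  (13 - 24.5714)^2 = 133.898
  (34 - 24.5714)^2 = 88.898
  (34 - 24.5714)^2 = 88.898
  (30 - 24.5714)^2 = 29.4694
Step 3: Sum of squared deviations = 1555.7143
Step 4: Sample variance = 1555.7143 / 6 = 259.2857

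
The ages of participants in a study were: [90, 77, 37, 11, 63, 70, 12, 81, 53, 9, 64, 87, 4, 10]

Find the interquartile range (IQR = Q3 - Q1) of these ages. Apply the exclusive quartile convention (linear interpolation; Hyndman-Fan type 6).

67.25

Step 1: Sort the data: [4, 9, 10, 11, 12, 37, 53, 63, 64, 70, 77, 81, 87, 90]
Step 2: n = 14
Step 3: Using the exclusive quartile method:
  Q1 = 10.75
  Q2 (median) = 58
  Q3 = 78
  IQR = Q3 - Q1 = 78 - 10.75 = 67.25
Step 4: IQR = 67.25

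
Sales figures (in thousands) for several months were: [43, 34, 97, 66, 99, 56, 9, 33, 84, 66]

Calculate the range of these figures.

90

Step 1: Identify the maximum value: max = 99
Step 2: Identify the minimum value: min = 9
Step 3: Range = max - min = 99 - 9 = 90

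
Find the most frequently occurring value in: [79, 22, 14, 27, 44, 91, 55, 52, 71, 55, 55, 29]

55

Step 1: Count the frequency of each value:
  14: appears 1 time(s)
  22: appears 1 time(s)
  27: appears 1 time(s)
  29: appears 1 time(s)
  44: appears 1 time(s)
  52: appears 1 time(s)
  55: appears 3 time(s)
  71: appears 1 time(s)
  79: appears 1 time(s)
  91: appears 1 time(s)
Step 2: The value 55 appears most frequently (3 times).
Step 3: Mode = 55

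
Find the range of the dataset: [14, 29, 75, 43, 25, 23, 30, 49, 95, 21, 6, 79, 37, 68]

89

Step 1: Identify the maximum value: max = 95
Step 2: Identify the minimum value: min = 6
Step 3: Range = max - min = 95 - 6 = 89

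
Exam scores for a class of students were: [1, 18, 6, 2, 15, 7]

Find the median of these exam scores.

6.5

Step 1: Sort the data in ascending order: [1, 2, 6, 7, 15, 18]
Step 2: The number of values is n = 6.
Step 3: Since n is even, the median is the average of positions 3 and 4:
  Median = (6 + 7) / 2 = 6.5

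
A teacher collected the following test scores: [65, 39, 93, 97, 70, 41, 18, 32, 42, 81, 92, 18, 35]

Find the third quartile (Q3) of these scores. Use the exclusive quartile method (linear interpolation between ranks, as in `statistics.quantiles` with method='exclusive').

86.5

Step 1: Sort the data: [18, 18, 32, 35, 39, 41, 42, 65, 70, 81, 92, 93, 97]
Step 2: n = 13
Step 3: Using the exclusive quartile method:
  Q1 = 33.5
  Q2 (median) = 42
  Q3 = 86.5
  IQR = Q3 - Q1 = 86.5 - 33.5 = 53
Step 4: Q3 = 86.5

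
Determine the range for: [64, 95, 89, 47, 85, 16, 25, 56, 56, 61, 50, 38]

79

Step 1: Identify the maximum value: max = 95
Step 2: Identify the minimum value: min = 16
Step 3: Range = max - min = 95 - 16 = 79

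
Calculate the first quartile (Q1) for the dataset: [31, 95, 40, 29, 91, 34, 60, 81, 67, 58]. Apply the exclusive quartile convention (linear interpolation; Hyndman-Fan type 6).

33.25

Step 1: Sort the data: [29, 31, 34, 40, 58, 60, 67, 81, 91, 95]
Step 2: n = 10
Step 3: Using the exclusive quartile method:
  Q1 = 33.25
  Q2 (median) = 59
  Q3 = 83.5
  IQR = Q3 - Q1 = 83.5 - 33.25 = 50.25
Step 4: Q1 = 33.25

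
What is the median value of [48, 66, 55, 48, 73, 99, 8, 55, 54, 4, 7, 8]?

51

Step 1: Sort the data in ascending order: [4, 7, 8, 8, 48, 48, 54, 55, 55, 66, 73, 99]
Step 2: The number of values is n = 12.
Step 3: Since n is even, the median is the average of positions 6 and 7:
  Median = (48 + 54) / 2 = 51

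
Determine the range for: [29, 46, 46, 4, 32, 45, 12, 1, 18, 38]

45

Step 1: Identify the maximum value: max = 46
Step 2: Identify the minimum value: min = 1
Step 3: Range = max - min = 46 - 1 = 45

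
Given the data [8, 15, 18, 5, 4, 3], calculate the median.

6.5

Step 1: Sort the data in ascending order: [3, 4, 5, 8, 15, 18]
Step 2: The number of values is n = 6.
Step 3: Since n is even, the median is the average of positions 3 and 4:
  Median = (5 + 8) / 2 = 6.5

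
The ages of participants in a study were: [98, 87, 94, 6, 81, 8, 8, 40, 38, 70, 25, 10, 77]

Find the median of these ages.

40

Step 1: Sort the data in ascending order: [6, 8, 8, 10, 25, 38, 40, 70, 77, 81, 87, 94, 98]
Step 2: The number of values is n = 13.
Step 3: Since n is odd, the median is the middle value at position 7: 40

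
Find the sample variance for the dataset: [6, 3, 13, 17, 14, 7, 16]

29.8095

Step 1: Compute the mean: (6 + 3 + 13 + 17 + 14 + 7 + 16) / 7 = 10.8571
Step 2: Compute squared deviations from the mean:
  (6 - 10.8571)^2 = 23.5918
  (3 - 10.8571)^2 = 61.7347
  (13 - 10.8571)^2 = 4.5918
  (17 - 10.8571)^2 = 37.7347
  (14 - 10.8571)^2 = 9.8776
  (7 - 10.8571)^2 = 14.8776
  (16 - 10.8571)^2 = 26.449
Step 3: Sum of squared deviations = 178.8571
Step 4: Sample variance = 178.8571 / 6 = 29.8095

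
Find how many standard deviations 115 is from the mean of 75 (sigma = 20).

2

Step 1: Recall the z-score formula: z = (x - mu) / sigma
Step 2: Substitute values: z = (115 - 75) / 20
Step 3: z = 40 / 20 = 2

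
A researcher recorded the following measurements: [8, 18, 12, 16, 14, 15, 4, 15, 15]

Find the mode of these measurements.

15

Step 1: Count the frequency of each value:
  4: appears 1 time(s)
  8: appears 1 time(s)
  12: appears 1 time(s)
  14: appears 1 time(s)
  15: appears 3 time(s)
  16: appears 1 time(s)
  18: appears 1 time(s)
Step 2: The value 15 appears most frequently (3 times).
Step 3: Mode = 15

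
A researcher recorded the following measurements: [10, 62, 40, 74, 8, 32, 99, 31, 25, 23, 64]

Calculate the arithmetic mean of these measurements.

42.5455

Step 1: Sum all values: 10 + 62 + 40 + 74 + 8 + 32 + 99 + 31 + 25 + 23 + 64 = 468
Step 2: Count the number of values: n = 11
Step 3: Mean = sum / n = 468 / 11 = 42.5455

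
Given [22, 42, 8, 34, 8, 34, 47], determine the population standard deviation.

14.466

Step 1: Compute the mean: 27.8571
Step 2: Sum of squared deviations from the mean: 1464.8571
Step 3: Population variance = 1464.8571 / 7 = 209.2653
Step 4: Standard deviation = sqrt(209.2653) = 14.466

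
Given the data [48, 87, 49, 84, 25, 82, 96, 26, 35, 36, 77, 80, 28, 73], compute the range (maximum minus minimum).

71

Step 1: Identify the maximum value: max = 96
Step 2: Identify the minimum value: min = 25
Step 3: Range = max - min = 96 - 25 = 71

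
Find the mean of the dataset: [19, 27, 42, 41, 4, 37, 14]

26.2857

Step 1: Sum all values: 19 + 27 + 42 + 41 + 4 + 37 + 14 = 184
Step 2: Count the number of values: n = 7
Step 3: Mean = sum / n = 184 / 7 = 26.2857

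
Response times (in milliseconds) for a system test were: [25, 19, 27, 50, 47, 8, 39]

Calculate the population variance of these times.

200.7755

Step 1: Compute the mean: (25 + 19 + 27 + 50 + 47 + 8 + 39) / 7 = 30.7143
Step 2: Compute squared deviations from the mean:
  (25 - 30.7143)^2 = 32.6531
  (19 - 30.7143)^2 = 137.2245
  (27 - 30.7143)^2 = 13.7959
  (50 - 30.7143)^2 = 371.9388
  (47 - 30.7143)^2 = 265.2245
  (8 - 30.7143)^2 = 515.9388
  (39 - 30.7143)^2 = 68.6531
Step 3: Sum of squared deviations = 1405.4286
Step 4: Population variance = 1405.4286 / 7 = 200.7755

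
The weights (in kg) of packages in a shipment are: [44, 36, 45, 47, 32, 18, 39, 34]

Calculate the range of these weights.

29

Step 1: Identify the maximum value: max = 47
Step 2: Identify the minimum value: min = 18
Step 3: Range = max - min = 47 - 18 = 29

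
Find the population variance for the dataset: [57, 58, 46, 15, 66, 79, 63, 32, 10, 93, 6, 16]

766.2431

Step 1: Compute the mean: (57 + 58 + 46 + 15 + 66 + 79 + 63 + 32 + 10 + 93 + 6 + 16) / 12 = 45.0833
Step 2: Compute squared deviations from the mean:
  (57 - 45.0833)^2 = 142.0069
  (58 - 45.0833)^2 = 166.8403
  (46 - 45.0833)^2 = 0.8403
  (15 - 45.0833)^2 = 905.0069
  (66 - 45.0833)^2 = 437.5069
  (79 - 45.0833)^2 = 1150.3403
  (63 - 45.0833)^2 = 321.0069
  (32 - 45.0833)^2 = 171.1736
  (10 - 45.0833)^2 = 1230.8403
  (93 - 45.0833)^2 = 2296.0069
  (6 - 45.0833)^2 = 1527.5069
  (16 - 45.0833)^2 = 845.8403
Step 3: Sum of squared deviations = 9194.9167
Step 4: Population variance = 9194.9167 / 12 = 766.2431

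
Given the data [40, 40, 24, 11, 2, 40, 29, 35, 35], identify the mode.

40

Step 1: Count the frequency of each value:
  2: appears 1 time(s)
  11: appears 1 time(s)
  24: appears 1 time(s)
  29: appears 1 time(s)
  35: appears 2 time(s)
  40: appears 3 time(s)
Step 2: The value 40 appears most frequently (3 times).
Step 3: Mode = 40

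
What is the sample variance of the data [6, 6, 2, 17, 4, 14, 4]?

31.9524

Step 1: Compute the mean: (6 + 6 + 2 + 17 + 4 + 14 + 4) / 7 = 7.5714
Step 2: Compute squared deviations from the mean:
  (6 - 7.5714)^2 = 2.4694
  (6 - 7.5714)^2 = 2.4694
  (2 - 7.5714)^2 = 31.0408
  (17 - 7.5714)^2 = 88.898
  (4 - 7.5714)^2 = 12.7551
  (14 - 7.5714)^2 = 41.3265
  (4 - 7.5714)^2 = 12.7551
Step 3: Sum of squared deviations = 191.7143
Step 4: Sample variance = 191.7143 / 6 = 31.9524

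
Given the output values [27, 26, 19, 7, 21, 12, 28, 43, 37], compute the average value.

24.4444

Step 1: Sum all values: 27 + 26 + 19 + 7 + 21 + 12 + 28 + 43 + 37 = 220
Step 2: Count the number of values: n = 9
Step 3: Mean = sum / n = 220 / 9 = 24.4444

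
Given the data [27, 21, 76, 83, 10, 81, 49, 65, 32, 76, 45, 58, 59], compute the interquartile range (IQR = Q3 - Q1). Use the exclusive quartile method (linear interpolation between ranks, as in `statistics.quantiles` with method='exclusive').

46.5

Step 1: Sort the data: [10, 21, 27, 32, 45, 49, 58, 59, 65, 76, 76, 81, 83]
Step 2: n = 13
Step 3: Using the exclusive quartile method:
  Q1 = 29.5
  Q2 (median) = 58
  Q3 = 76
  IQR = Q3 - Q1 = 76 - 29.5 = 46.5
Step 4: IQR = 46.5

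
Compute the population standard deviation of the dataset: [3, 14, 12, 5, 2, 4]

4.6068

Step 1: Compute the mean: 6.6667
Step 2: Sum of squared deviations from the mean: 127.3333
Step 3: Population variance = 127.3333 / 6 = 21.2222
Step 4: Standard deviation = sqrt(21.2222) = 4.6068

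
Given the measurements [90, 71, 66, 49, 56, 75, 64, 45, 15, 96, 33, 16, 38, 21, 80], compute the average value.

54.3333

Step 1: Sum all values: 90 + 71 + 66 + 49 + 56 + 75 + 64 + 45 + 15 + 96 + 33 + 16 + 38 + 21 + 80 = 815
Step 2: Count the number of values: n = 15
Step 3: Mean = sum / n = 815 / 15 = 54.3333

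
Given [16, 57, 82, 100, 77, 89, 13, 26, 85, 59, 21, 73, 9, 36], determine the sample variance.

1026.533

Step 1: Compute the mean: (16 + 57 + 82 + 100 + 77 + 89 + 13 + 26 + 85 + 59 + 21 + 73 + 9 + 36) / 14 = 53.0714
Step 2: Compute squared deviations from the mean:
  (16 - 53.0714)^2 = 1374.2908
  (57 - 53.0714)^2 = 15.4337
  (82 - 53.0714)^2 = 836.8622
  (100 - 53.0714)^2 = 2202.2908
  (77 - 53.0714)^2 = 572.5765
  (89 - 53.0714)^2 = 1290.8622
  (13 - 53.0714)^2 = 1605.7194
  (26 - 53.0714)^2 = 732.8622
  (85 - 53.0714)^2 = 1019.4337
  (59 - 53.0714)^2 = 35.148
  (21 - 53.0714)^2 = 1028.5765
  (73 - 53.0714)^2 = 397.148
  (9 - 53.0714)^2 = 1942.2908
  (36 - 53.0714)^2 = 291.4337
Step 3: Sum of squared deviations = 13344.9286
Step 4: Sample variance = 13344.9286 / 13 = 1026.533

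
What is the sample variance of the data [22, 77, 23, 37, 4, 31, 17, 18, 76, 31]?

594.2667

Step 1: Compute the mean: (22 + 77 + 23 + 37 + 4 + 31 + 17 + 18 + 76 + 31) / 10 = 33.6
Step 2: Compute squared deviations from the mean:
  (22 - 33.6)^2 = 134.56
  (77 - 33.6)^2 = 1883.56
  (23 - 33.6)^2 = 112.36
  (37 - 33.6)^2 = 11.56
  (4 - 33.6)^2 = 876.16
  (31 - 33.6)^2 = 6.76
  (17 - 33.6)^2 = 275.56
  (18 - 33.6)^2 = 243.36
  (76 - 33.6)^2 = 1797.76
  (31 - 33.6)^2 = 6.76
Step 3: Sum of squared deviations = 5348.4
Step 4: Sample variance = 5348.4 / 9 = 594.2667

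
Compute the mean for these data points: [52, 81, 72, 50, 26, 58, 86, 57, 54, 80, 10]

56.9091

Step 1: Sum all values: 52 + 81 + 72 + 50 + 26 + 58 + 86 + 57 + 54 + 80 + 10 = 626
Step 2: Count the number of values: n = 11
Step 3: Mean = sum / n = 626 / 11 = 56.9091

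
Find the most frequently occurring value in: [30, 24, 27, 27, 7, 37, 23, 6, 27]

27

Step 1: Count the frequency of each value:
  6: appears 1 time(s)
  7: appears 1 time(s)
  23: appears 1 time(s)
  24: appears 1 time(s)
  27: appears 3 time(s)
  30: appears 1 time(s)
  37: appears 1 time(s)
Step 2: The value 27 appears most frequently (3 times).
Step 3: Mode = 27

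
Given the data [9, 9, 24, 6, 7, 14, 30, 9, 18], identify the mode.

9

Step 1: Count the frequency of each value:
  6: appears 1 time(s)
  7: appears 1 time(s)
  9: appears 3 time(s)
  14: appears 1 time(s)
  18: appears 1 time(s)
  24: appears 1 time(s)
  30: appears 1 time(s)
Step 2: The value 9 appears most frequently (3 times).
Step 3: Mode = 9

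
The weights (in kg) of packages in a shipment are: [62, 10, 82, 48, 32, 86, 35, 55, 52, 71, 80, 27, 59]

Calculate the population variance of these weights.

493.2544

Step 1: Compute the mean: (62 + 10 + 82 + 48 + 32 + 86 + 35 + 55 + 52 + 71 + 80 + 27 + 59) / 13 = 53.7692
Step 2: Compute squared deviations from the mean:
  (62 - 53.7692)^2 = 67.7456
  (10 - 53.7692)^2 = 1915.7456
  (82 - 53.7692)^2 = 796.9763
  (48 - 53.7692)^2 = 33.284
  (32 - 53.7692)^2 = 473.8994
  (86 - 53.7692)^2 = 1038.8225
  (35 - 53.7692)^2 = 352.284
  (55 - 53.7692)^2 = 1.5148
  (52 - 53.7692)^2 = 3.1302
  (71 - 53.7692)^2 = 296.8994
  (80 - 53.7692)^2 = 688.0533
  (27 - 53.7692)^2 = 716.5917
  (59 - 53.7692)^2 = 27.3609
Step 3: Sum of squared deviations = 6412.3077
Step 4: Population variance = 6412.3077 / 13 = 493.2544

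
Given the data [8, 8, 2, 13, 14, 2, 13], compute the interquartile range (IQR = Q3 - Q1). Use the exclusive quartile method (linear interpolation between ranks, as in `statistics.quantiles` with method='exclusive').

11

Step 1: Sort the data: [2, 2, 8, 8, 13, 13, 14]
Step 2: n = 7
Step 3: Using the exclusive quartile method:
  Q1 = 2
  Q2 (median) = 8
  Q3 = 13
  IQR = Q3 - Q1 = 13 - 2 = 11
Step 4: IQR = 11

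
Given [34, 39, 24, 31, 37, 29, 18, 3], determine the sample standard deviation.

11.8254

Step 1: Compute the mean: 26.875
Step 2: Sum of squared deviations from the mean: 978.875
Step 3: Sample variance = 978.875 / 7 = 139.8393
Step 4: Standard deviation = sqrt(139.8393) = 11.8254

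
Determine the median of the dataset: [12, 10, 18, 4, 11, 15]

11.5

Step 1: Sort the data in ascending order: [4, 10, 11, 12, 15, 18]
Step 2: The number of values is n = 6.
Step 3: Since n is even, the median is the average of positions 3 and 4:
  Median = (11 + 12) / 2 = 11.5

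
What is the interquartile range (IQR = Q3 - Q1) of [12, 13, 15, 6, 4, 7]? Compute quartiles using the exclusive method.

8

Step 1: Sort the data: [4, 6, 7, 12, 13, 15]
Step 2: n = 6
Step 3: Using the exclusive quartile method:
  Q1 = 5.5
  Q2 (median) = 9.5
  Q3 = 13.5
  IQR = Q3 - Q1 = 13.5 - 5.5 = 8
Step 4: IQR = 8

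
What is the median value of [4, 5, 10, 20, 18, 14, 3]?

10

Step 1: Sort the data in ascending order: [3, 4, 5, 10, 14, 18, 20]
Step 2: The number of values is n = 7.
Step 3: Since n is odd, the median is the middle value at position 4: 10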